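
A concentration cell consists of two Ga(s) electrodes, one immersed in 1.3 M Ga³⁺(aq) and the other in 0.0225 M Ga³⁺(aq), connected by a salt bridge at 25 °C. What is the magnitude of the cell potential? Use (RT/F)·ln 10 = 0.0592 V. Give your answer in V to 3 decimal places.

For a concentration cell E°cell = 0, since both electrodes use the same couple.
The compartment with the higher Ga³⁺(aq) concentration (1.3 M) acts as the cathode; ions are reduced there and produced at the dilute (0.0225 M) anode.
With n = 3, Ecell = −(0.0592/3)·log([dilute]/[conc]) = −(0.0592/3)·log(0.0225/1.3) = +0.035 V.

0.035 V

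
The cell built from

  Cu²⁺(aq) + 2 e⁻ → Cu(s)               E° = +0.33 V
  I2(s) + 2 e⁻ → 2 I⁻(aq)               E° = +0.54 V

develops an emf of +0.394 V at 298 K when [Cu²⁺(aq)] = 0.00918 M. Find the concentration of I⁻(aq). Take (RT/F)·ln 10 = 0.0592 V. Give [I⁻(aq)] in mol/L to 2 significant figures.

0.0081 M

I₂/I⁻ is the cathode (higher E°); E°cell = +0.54 − (+0.33) = +0.21 V with n = 2.
Since E = E° − (0.0592/n)·log Q, log Q = n(E° − E)/0.0592 = −6.216.
The balanced reaction is I2(s) + Cu(s) → 2 I⁻(aq) + Cu²⁺(aq), so Q = [I⁻(aq)]^2·[Cu²⁺(aq)].
Isolating [I⁻(aq)] in Q = 10^{−6.216} yields log [I⁻(aq)] = −2.089, i.e. 0.0081 M.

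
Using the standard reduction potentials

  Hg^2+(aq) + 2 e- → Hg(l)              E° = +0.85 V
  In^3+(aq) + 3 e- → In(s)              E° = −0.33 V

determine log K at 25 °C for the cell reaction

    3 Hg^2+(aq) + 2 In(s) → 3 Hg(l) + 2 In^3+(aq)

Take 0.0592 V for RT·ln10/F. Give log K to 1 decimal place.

The Hg²⁺/Hg couple is reduced (cathode); E°cell = +0.85 − (−0.33) = +1.18 V with n = 6.
At equilibrium E = 0, so log K = nE°cell / 0.0592 = (6)(+1.18) / 0.0592 = 119.6.

log K = 119.6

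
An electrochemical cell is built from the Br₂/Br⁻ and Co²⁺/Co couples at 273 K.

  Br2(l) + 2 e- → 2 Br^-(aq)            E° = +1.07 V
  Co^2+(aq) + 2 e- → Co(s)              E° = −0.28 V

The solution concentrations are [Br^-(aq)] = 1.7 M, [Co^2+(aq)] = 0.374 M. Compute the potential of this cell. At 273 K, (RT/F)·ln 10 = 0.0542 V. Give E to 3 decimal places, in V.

+1.349 V

Since E°(Br₂/Br⁻) > E°(Co²⁺/Co), Br₂/Br⁻ serves as the cathode.
E°cell = +1.07 − (−0.28) = +1.35 V, with n = 2 electrons transferred.
Balancing gives Br2(l) + Co(s) → 2 Br^-(aq) + Co^2+(aq); hence Q = [Br^-(aq)]^2·[Co^2+(aq)] = 1.08 (log Q = 0.034).
E = E° − (0.0542/n)·log Q = +1.35 − (0.0542/2)(0.034) = +1.349 V.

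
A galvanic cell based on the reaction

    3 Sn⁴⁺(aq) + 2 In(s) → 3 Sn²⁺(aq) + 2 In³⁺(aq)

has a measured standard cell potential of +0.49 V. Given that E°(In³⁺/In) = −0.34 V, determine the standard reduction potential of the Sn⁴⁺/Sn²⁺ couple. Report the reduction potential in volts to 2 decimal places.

In the reaction as written the Sn⁴⁺/Sn²⁺ couple is reduced (cathode) and In³⁺/In is oxidized (anode), so E°cell = E°(Sn⁴⁺/Sn²⁺) − E°(In³⁺/In).
E°(Sn⁴⁺/Sn²⁺) = E°cell + E°(anode) = +0.49 + (−0.34) = +0.15 V.

+0.15 V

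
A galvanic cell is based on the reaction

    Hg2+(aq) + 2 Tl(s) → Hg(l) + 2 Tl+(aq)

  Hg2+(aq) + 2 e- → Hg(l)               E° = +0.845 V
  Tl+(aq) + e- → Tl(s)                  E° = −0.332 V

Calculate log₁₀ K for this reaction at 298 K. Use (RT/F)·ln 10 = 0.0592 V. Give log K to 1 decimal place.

The Hg²⁺/Hg couple is reduced (cathode); E°cell = +0.845 − (−0.332) = +1.177 V with n = 2.
At equilibrium E = 0, so log K = nE°cell / 0.0592 = (2)(+1.177) / 0.0592 = 39.8.

log K = 39.8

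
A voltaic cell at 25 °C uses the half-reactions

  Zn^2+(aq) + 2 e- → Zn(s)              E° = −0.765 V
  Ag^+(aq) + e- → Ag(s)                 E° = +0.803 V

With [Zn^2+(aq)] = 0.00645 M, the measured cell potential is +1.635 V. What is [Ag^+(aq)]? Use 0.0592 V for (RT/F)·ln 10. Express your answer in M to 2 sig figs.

Ag⁺/Ag is the cathode (higher E°); E°cell = +0.803 − (−0.765) = +1.568 V with n = 2.
Since E = E° − (0.0592/n)·log Q, log Q = n(E° − E)/0.0592 = −2.264.
The balanced reaction is 2 Ag^+(aq) + Zn(s) → 2 Ag(s) + Zn^2+(aq), so Q = [Zn^2+(aq)] / [Ag^+(aq)]^2.
Solving for the unknown gives log [Ag^+(aq)] = 0.037, so [Ag^+(aq)] ≈ 1.1 M.

1.1 M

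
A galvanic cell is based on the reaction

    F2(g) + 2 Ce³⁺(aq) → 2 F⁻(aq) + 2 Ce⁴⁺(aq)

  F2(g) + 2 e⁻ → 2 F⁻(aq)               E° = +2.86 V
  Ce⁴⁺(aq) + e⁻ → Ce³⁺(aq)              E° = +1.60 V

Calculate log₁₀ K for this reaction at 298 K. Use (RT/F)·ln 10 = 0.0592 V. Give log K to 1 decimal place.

The F₂/F⁻ couple is reduced (cathode); E°cell = +2.86 − (+1.60) = +1.26 V with n = 2.
At equilibrium E = 0, so log K = nE°cell / 0.0592 = (2)(+1.26) / 0.0592 = 42.6.

log K = 42.6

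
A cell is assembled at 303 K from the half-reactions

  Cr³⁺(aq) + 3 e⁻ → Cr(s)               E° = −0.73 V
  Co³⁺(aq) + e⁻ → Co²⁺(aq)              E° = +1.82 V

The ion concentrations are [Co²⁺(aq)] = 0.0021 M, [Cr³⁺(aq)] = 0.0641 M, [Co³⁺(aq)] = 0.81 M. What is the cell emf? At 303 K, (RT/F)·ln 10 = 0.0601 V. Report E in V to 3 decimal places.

Since E°(Co³⁺/Co²⁺) > E°(Cr³⁺/Cr), Co³⁺/Co²⁺ serves as the cathode.
E°cell = E°cat − E°an = +1.82 − (−0.73) = +2.55 V; n = 3.
Balancing gives 3 Co³⁺(aq) + Cr(s) → 3 Co²⁺(aq) + Cr³⁺(aq); hence Q = ([Co²⁺(aq)]^3·[Cr³⁺(aq)]) / [Co³⁺(aq)]^3 = 1.12×10^−9 (log Q = −8.952).
E = E° − (0.0601/n)·log Q = +2.55 − (0.0601/3)(−8.952) = +2.729 V.

+2.729 V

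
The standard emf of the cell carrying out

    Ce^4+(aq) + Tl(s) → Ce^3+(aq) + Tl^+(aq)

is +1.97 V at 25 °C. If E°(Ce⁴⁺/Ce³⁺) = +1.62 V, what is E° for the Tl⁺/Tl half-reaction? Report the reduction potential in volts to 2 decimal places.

−0.35 V

In the reaction as written the Ce⁴⁺/Ce³⁺ couple is reduced (cathode) and Tl⁺/Tl is oxidized (anode), so E°cell = E°(Ce⁴⁺/Ce³⁺) − E°(Tl⁺/Tl).
E°(Tl⁺/Tl) = E°(cathode) − E°cell = +1.62 − (+1.97) = −0.35 V.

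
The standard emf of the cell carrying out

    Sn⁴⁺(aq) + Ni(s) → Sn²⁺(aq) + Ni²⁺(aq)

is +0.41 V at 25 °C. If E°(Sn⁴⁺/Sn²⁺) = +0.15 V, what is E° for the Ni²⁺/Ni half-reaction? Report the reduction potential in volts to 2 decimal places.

−0.26 V

In the reaction as written the Sn⁴⁺/Sn²⁺ couple is reduced (cathode) and Ni²⁺/Ni is oxidized (anode), so E°cell = E°(Sn⁴⁺/Sn²⁺) − E°(Ni²⁺/Ni).
E°(Ni²⁺/Ni) = E°(cathode) − E°cell = +0.15 − (+0.41) = −0.26 V.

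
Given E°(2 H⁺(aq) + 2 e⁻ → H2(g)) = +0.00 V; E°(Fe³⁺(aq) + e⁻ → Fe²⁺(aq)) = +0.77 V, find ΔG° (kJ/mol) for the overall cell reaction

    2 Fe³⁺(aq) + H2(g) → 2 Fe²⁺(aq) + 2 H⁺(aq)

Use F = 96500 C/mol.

In the reaction as written Fe³⁺(aq) is reduced, so the Fe³⁺/Fe²⁺ couple is the cathode and 2H⁺/H₂ is the anode.
E°cell = +0.77 − (+0.00) = +0.77 V; balancing electrons gives n = 2.
ΔG° = −nFE°cell = −(2)(96500)(+0.77) J/mol = −149 kJ/mol.

−149 kJ/mol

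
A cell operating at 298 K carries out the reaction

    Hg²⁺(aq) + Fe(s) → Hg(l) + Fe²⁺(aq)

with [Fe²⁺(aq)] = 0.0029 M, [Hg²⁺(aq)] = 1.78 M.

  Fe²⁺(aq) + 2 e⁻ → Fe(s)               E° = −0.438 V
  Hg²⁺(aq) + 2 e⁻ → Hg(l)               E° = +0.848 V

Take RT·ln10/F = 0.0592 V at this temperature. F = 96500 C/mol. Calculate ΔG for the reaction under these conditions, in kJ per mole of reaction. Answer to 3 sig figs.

E°cell = +0.848 − (−0.438) = +1.286 V; the balanced reaction transfers n = 2 electrons.
The reaction quotient is [Fe²⁺(aq)] / [Hg²⁺(aq)] = 0.00163; by Nernst, E = +1.286 − (0.0592/2)(−2.788) = +1.3685 V.
Finally ΔG = −nFE = −(2)(96500 C/mol)(+1.3685 V) = −264 kJ/mol.

−264 kJ/mol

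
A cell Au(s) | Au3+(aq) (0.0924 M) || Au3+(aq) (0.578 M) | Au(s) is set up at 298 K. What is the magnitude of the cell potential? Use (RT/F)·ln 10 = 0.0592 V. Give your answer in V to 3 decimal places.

0.016 V

For a concentration cell E°cell = 0, since both electrodes use the same couple.
The compartment with the higher Au3+(aq) concentration (0.578 M) acts as the cathode; ions are reduced there and produced at the dilute (0.0924 M) anode.
With n = 3, Ecell = −(0.0592/3)·log([dilute]/[conc]) = −(0.0592/3)·log(0.0924/0.578) = +0.016 V.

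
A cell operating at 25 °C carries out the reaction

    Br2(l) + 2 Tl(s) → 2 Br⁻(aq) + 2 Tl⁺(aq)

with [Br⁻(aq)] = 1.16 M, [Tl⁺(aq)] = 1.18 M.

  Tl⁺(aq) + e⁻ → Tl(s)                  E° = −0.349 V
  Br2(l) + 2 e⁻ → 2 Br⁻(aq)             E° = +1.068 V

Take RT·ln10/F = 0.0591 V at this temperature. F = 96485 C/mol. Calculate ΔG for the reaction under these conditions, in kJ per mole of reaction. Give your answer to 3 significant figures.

E°cell = +1.068 − (−0.349) = +1.417 V; the balanced reaction transfers n = 2 electrons.
The reaction quotient is [Br⁻(aq)]^2·[Tl⁺(aq)]^2 = 1.87; by Nernst, E = +1.417 − (0.0591/2)(0.273) = +1.4089 V.
Then ΔG = −nFE = −2 × 96485 × +1.4089 J/mol = −272 kJ/mol.

−272 kJ/mol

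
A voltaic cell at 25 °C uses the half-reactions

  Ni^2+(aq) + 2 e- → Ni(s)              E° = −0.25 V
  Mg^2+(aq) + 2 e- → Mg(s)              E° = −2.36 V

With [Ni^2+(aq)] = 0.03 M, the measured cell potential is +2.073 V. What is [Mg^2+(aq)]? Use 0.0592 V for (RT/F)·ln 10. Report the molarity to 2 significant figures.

With Ni²⁺/Ni at the cathode and Mg²⁺/Mg at the anode, E°cell = −0.25 − (−2.36) = +2.11 V (n = 2).
Since E = E° − (0.0592/n)·log Q, log Q = n(E° − E)/0.0592 = 1.250.
Balancing electrons gives Ni^2+(aq) + Mg(s) → Ni(s) + Mg^2+(aq); thus Q = [Mg^2+(aq)] / [Ni^2+(aq)].
Isolating [Mg^2+(aq)] in Q = 10^{1.250} yields log [Mg^2+(aq)] = −0.273, i.e. 0.53 M.

0.53 M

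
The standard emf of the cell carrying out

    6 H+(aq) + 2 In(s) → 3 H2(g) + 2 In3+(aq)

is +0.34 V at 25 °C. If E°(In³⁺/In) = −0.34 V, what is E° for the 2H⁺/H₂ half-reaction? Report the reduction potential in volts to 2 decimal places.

In the reaction as written the 2H⁺/H₂ couple is reduced (cathode) and In³⁺/In is oxidized (anode), so E°cell = E°(2H⁺/H₂) − E°(In³⁺/In).
E°(2H⁺/H₂) = E°cell + E°(anode) = +0.34 + (−0.34) = +0.00 V.

+0.00 V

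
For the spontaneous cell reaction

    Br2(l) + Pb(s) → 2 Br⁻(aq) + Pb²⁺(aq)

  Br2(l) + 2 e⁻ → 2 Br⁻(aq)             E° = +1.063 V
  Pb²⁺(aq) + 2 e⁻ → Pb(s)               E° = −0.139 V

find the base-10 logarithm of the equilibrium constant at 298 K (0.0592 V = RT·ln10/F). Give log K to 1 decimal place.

The Br₂/Br⁻ couple is reduced (cathode); E°cell = +1.063 − (−0.139) = +1.202 V with n = 2.
At equilibrium E = 0, so log K = nE°cell / 0.0592 = (2)(+1.202) / 0.0592 = 40.6.

log K = 40.6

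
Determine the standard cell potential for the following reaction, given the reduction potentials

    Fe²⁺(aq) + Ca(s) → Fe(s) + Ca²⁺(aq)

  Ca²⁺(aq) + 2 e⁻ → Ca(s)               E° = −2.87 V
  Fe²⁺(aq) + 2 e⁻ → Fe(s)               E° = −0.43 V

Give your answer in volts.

+2.44 V

In the reaction as written, Fe²⁺(aq) is reduced (cathode) and Ca²⁺(aq) is produced by oxidation at the anode.
E°cell = E°(cathode) − E°(anode) = −0.43 − (−2.87) = +2.44 V.
The positive value indicates the reaction is spontaneous as written.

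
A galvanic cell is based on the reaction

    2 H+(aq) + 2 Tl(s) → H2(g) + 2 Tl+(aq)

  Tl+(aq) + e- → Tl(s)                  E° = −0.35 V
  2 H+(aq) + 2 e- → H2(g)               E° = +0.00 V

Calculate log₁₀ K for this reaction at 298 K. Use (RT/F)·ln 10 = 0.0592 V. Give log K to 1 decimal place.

The 2H⁺/H₂ couple is reduced (cathode); E°cell = +0.00 − (−0.35) = +0.35 V with n = 2.
At equilibrium E = 0, so log K = nE°cell / 0.0592 = (2)(+0.35) / 0.0592 = 11.8.

log K = 11.8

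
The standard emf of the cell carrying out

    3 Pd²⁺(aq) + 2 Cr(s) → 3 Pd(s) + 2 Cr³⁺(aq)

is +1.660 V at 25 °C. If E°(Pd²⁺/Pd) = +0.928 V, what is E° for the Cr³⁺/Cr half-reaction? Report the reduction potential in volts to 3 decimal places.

−0.732 V

In the reaction as written the Pd²⁺/Pd couple is reduced (cathode) and Cr³⁺/Cr is oxidized (anode), so E°cell = E°(Pd²⁺/Pd) − E°(Cr³⁺/Cr).
E°(Cr³⁺/Cr) = E°(cathode) − E°cell = +0.928 − (+1.660) = −0.732 V.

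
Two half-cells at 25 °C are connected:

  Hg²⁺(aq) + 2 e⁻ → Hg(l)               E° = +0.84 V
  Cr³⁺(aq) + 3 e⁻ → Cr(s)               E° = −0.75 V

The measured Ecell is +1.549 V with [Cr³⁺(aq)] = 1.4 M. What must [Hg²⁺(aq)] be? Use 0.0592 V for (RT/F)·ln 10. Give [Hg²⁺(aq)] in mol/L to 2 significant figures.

The Hg²⁺/Hg couple has the larger reduction potential, so it is the cathode: E°cell = +0.84 − (−0.75) = +1.59 V and n = 6.
Rearranging E = E° − (0.0592/n)·log Q gives log Q = 6(+1.59 − (+1.549))/0.0592 = 4.155.
The balanced reaction is 3 Hg²⁺(aq) + 2 Cr(s) → 3 Hg(l) + 2 Cr³⁺(aq), so Q = [Cr³⁺(aq)]^2 / [Hg²⁺(aq)]^3.
Solving for the unknown gives log [Hg²⁺(aq)] = −1.288, so [Hg²⁺(aq)] ≈ 0.052 M.

0.052 M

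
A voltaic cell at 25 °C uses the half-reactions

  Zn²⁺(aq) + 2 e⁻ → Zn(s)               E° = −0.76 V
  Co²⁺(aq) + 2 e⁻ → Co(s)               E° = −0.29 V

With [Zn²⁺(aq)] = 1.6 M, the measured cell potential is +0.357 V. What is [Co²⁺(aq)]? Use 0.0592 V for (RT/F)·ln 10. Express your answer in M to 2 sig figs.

0.00024 M

Co²⁺/Co is the cathode (higher E°); E°cell = −0.29 − (−0.76) = +0.47 V with n = 2.
Rearranging E = E° − (0.0592/n)·log Q gives log Q = 2(+0.47 − (+0.357))/0.0592 = 3.818.
Balancing electrons gives Co²⁺(aq) + Zn(s) → Co(s) + Zn²⁺(aq); thus Q = [Zn²⁺(aq)] / [Co²⁺(aq)].
Isolating [Co²⁺(aq)] in Q = 10^{3.818} yields log [Co²⁺(aq)] = −3.614, i.e. 0.00024 M.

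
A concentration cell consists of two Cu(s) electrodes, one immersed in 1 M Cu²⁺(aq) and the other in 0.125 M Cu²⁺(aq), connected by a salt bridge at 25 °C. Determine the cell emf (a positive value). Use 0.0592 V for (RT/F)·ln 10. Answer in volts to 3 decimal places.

0.027 V

For a concentration cell E°cell = 0, since both electrodes use the same couple.
The compartment with the higher Cu²⁺(aq) concentration (1 M) acts as the cathode; ions are reduced there and produced at the dilute (0.125 M) anode.
With n = 2, Ecell = −(0.0592/2)·log([dilute]/[conc]) = −(0.0592/2)·log(0.125/1) = +0.027 V.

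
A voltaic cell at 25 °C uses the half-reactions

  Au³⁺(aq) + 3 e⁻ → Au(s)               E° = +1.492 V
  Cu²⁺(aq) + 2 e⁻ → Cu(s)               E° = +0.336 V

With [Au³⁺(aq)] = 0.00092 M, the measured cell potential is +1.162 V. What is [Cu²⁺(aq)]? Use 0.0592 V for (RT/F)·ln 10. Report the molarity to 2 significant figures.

0.0059 M

With Au³⁺/Au at the cathode and Cu²⁺/Cu at the anode, E°cell = +1.492 − (+0.336) = +1.156 V (n = 6).
Since E = E° − (0.0592/n)·log Q, log Q = n(E° − E)/0.0592 = −0.608.
Balancing electrons gives 2 Au³⁺(aq) + 3 Cu(s) → 2 Au(s) + 3 Cu²⁺(aq); thus Q = [Cu²⁺(aq)]^3 / [Au³⁺(aq)]^2.
Solving for the unknown gives log [Cu²⁺(aq)] = −2.227, so [Cu²⁺(aq)] ≈ 0.0059 M.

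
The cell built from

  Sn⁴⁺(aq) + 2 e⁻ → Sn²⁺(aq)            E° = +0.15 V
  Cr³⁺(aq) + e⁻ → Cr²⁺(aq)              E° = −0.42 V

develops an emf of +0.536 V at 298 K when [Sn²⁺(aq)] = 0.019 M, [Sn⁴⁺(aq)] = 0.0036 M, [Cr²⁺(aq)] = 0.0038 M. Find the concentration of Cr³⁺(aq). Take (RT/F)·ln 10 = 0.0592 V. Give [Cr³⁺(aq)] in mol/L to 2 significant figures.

0.0062 M

With Sn⁴⁺/Sn²⁺ at the cathode and Cr³⁺/Cr²⁺ at the anode, E°cell = +0.15 − (−0.42) = +0.57 V (n = 2).
Rearranging E = E° − (0.0592/n)·log Q gives log Q = 2(+0.57 − (+0.536))/0.0592 = 1.149.
For Sn⁴⁺(aq) + 2 Cr²⁺(aq) → Sn²⁺(aq) + 2 Cr³⁺(aq), the reaction quotient is Q = ([Sn²⁺(aq)]·[Cr³⁺(aq)]^2) / ([Sn⁴⁺(aq)]·[Cr²⁺(aq)]^2).
Substituting the known concentrations and solving, log [Cr³⁺(aq)] = −2.207 and [Cr³⁺(aq)] = 0.0062 M.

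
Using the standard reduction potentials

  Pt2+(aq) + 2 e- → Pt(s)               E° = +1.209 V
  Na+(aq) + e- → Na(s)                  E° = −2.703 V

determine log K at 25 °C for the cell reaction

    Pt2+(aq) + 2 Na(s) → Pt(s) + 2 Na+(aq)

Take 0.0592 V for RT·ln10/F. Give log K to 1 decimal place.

log K = 132.2

The Pt²⁺/Pt couple is reduced (cathode); E°cell = +1.209 − (−2.703) = +3.912 V with n = 2.
At equilibrium E = 0, so log K = nE°cell / 0.0592 = (2)(+3.912) / 0.0592 = 132.2.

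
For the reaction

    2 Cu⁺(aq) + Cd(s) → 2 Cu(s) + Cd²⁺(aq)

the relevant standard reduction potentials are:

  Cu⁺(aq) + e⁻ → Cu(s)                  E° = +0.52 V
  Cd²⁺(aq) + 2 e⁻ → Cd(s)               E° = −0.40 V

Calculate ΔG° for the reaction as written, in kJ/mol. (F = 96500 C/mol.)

In the reaction as written Cu⁺(aq) is reduced, so the Cu⁺/Cu couple is the cathode and Cd²⁺/Cd is the anode.
E°cell = +0.52 − (−0.40) = +0.92 V; balancing electrons gives n = 2.
ΔG° = −nFE°cell = −(2)(96500)(+0.92) J/mol = −178 kJ/mol.

−178 kJ/mol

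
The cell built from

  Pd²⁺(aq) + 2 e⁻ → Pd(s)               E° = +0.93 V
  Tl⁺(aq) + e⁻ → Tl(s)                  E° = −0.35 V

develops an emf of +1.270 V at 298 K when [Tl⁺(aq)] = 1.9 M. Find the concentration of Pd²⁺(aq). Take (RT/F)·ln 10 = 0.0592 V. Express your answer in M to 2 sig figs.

The Pd²⁺/Pd couple has the larger reduction potential, so it is the cathode: E°cell = +0.93 − (−0.35) = +1.28 V and n = 2.
Rearranging E = E° − (0.0592/n)·log Q gives log Q = 2(+1.28 − (+1.270))/0.0592 = 0.338.
For Pd²⁺(aq) + 2 Tl(s) → Pd(s) + 2 Tl⁺(aq), the reaction quotient is Q = [Tl⁺(aq)]^2 / [Pd²⁺(aq)].
Substituting the known concentrations and solving, log [Pd²⁺(aq)] = 0.220 and [Pd²⁺(aq)] = 1.7 M.

1.7 M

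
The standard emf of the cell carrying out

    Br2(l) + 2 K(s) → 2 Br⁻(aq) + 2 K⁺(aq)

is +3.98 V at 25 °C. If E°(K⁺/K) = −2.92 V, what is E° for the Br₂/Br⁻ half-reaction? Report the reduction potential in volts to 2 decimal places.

In the reaction as written the Br₂/Br⁻ couple is reduced (cathode) and K⁺/K is oxidized (anode), so E°cell = E°(Br₂/Br⁻) − E°(K⁺/K).
E°(Br₂/Br⁻) = E°cell + E°(anode) = +3.98 + (−2.92) = +1.06 V.

+1.06 V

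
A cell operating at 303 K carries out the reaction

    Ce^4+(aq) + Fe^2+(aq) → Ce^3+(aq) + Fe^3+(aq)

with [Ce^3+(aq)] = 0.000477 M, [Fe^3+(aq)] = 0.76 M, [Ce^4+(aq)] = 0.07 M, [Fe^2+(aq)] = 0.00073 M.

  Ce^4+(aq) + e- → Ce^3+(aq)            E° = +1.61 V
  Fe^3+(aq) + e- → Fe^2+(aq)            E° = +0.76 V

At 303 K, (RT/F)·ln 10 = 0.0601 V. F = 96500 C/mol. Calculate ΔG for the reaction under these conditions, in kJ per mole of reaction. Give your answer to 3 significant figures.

−77.1 kJ/mol

With Ce⁴⁺/Ce³⁺ reduced at the cathode, E°cell = +1.61 − (+0.76) = +0.85 V and n = 1.
Q = ([Ce^3+(aq)]·[Fe^3+(aq)]) / ([Ce^4+(aq)]·[Fe^2+(aq)]) = 7.09, so log Q = 0.851 and E = +0.85 − (0.0601/1)(0.851) = +0.7989 V.
ΔG = −nFE = −(1)(96500)(+0.7989) J/mol = −77.1 kJ/mol.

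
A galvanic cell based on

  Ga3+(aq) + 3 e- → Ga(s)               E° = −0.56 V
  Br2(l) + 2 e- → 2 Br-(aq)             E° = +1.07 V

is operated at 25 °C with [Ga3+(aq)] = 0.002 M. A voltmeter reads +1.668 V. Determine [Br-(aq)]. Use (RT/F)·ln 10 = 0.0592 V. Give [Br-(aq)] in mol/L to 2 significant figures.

The Br₂/Br⁻ couple has the larger reduction potential, so it is the cathode: E°cell = +1.07 − (−0.56) = +1.63 V and n = 6.
Rearranging E = E° − (0.0592/n)·log Q gives log Q = 6(+1.63 − (+1.668))/0.0592 = −3.851.
The balanced reaction is 3 Br2(l) + 2 Ga(s) → 6 Br-(aq) + 2 Ga3+(aq), so Q = [Br-(aq)]^6·[Ga3+(aq)]^2.
Solving for the unknown gives log [Br-(aq)] = 0.258, so [Br-(aq)] ≈ 1.8 M.

1.8 M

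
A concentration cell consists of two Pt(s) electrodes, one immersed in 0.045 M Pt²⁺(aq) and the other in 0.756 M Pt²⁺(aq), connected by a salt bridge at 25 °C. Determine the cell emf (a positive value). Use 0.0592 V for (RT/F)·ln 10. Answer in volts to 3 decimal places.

0.036 V

For a concentration cell E°cell = 0, since both electrodes use the same couple.
The compartment with the higher Pt²⁺(aq) concentration (0.756 M) acts as the cathode; ions are reduced there and produced at the dilute (0.045 M) anode.
With n = 2, Ecell = −(0.0592/2)·log([dilute]/[conc]) = −(0.0592/2)·log(0.045/0.756) = +0.036 V.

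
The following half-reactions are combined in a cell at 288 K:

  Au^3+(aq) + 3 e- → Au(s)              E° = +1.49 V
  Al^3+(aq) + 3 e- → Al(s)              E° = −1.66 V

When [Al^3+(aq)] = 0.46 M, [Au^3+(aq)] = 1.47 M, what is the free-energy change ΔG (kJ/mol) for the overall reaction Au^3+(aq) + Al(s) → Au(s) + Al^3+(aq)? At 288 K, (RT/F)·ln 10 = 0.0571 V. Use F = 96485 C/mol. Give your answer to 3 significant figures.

−915 kJ/mol

With Au³⁺/Au reduced at the cathode, E°cell = +1.49 − (−1.66) = +3.15 V and n = 3.
The reaction quotient is [Al^3+(aq)] / [Au^3+(aq)] = 0.313; by Nernst, E = +3.15 − (0.0571/3)(−0.505) = +3.1596 V.
Finally ΔG = −nFE = −(3)(96485 C/mol)(+3.1596 V) = −915 kJ/mol.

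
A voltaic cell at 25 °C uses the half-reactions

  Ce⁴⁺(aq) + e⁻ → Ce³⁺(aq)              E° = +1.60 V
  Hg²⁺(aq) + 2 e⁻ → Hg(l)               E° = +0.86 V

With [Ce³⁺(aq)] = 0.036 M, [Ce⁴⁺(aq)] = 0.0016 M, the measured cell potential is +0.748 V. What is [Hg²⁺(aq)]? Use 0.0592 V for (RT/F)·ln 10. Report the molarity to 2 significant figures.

Ce⁴⁺/Ce³⁺ is the cathode (higher E°); E°cell = +1.60 − (+0.86) = +0.74 V with n = 2.
Rearranging E = E° − (0.0592/n)·log Q gives log Q = 2(+0.74 − (+0.748))/0.0592 = −0.270.
The balanced reaction is 2 Ce⁴⁺(aq) + Hg(l) → 2 Ce³⁺(aq) + Hg²⁺(aq), so Q = ([Ce³⁺(aq)]^2·[Hg²⁺(aq)]) / [Ce⁴⁺(aq)]^2.
Solving for the unknown gives log [Hg²⁺(aq)] = −2.974, so [Hg²⁺(aq)] ≈ 0.0011 M.

0.0011 M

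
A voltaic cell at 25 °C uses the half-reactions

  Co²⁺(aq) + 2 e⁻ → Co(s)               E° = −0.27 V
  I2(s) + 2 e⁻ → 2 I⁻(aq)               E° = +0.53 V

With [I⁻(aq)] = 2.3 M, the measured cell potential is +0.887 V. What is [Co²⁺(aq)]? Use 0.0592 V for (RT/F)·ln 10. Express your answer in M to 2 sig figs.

I₂/I⁻ is the cathode (higher E°); E°cell = +0.53 − (−0.27) = +0.80 V with n = 2.
Rearranging E = E° − (0.0592/n)·log Q gives log Q = 2(+0.80 − (+0.887))/0.0592 = −2.939.
The balanced reaction is I2(s) + Co(s) → 2 I⁻(aq) + Co²⁺(aq), so Q = [I⁻(aq)]^2·[Co²⁺(aq)].
Solving for the unknown gives log [Co²⁺(aq)] = −3.662, so [Co²⁺(aq)] ≈ 0.00022 M.

0.00022 M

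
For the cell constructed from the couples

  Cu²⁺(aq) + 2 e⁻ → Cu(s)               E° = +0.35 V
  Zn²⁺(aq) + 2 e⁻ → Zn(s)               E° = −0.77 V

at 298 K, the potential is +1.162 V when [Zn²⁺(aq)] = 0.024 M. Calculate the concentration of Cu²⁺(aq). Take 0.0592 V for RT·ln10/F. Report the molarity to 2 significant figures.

0.63 M

The Cu²⁺/Cu couple has the larger reduction potential, so it is the cathode: E°cell = +0.35 − (−0.77) = +1.12 V and n = 2.
Rearranging E = E° − (0.0592/n)·log Q gives log Q = 2(+1.12 − (+1.162))/0.0592 = −1.419.
For Cu²⁺(aq) + Zn(s) → Cu(s) + Zn²⁺(aq), the reaction quotient is Q = [Zn²⁺(aq)] / [Cu²⁺(aq)].
Isolating [Cu²⁺(aq)] in Q = 10^{−1.419} yields log [Cu²⁺(aq)] = −0.201, i.e. 0.63 M.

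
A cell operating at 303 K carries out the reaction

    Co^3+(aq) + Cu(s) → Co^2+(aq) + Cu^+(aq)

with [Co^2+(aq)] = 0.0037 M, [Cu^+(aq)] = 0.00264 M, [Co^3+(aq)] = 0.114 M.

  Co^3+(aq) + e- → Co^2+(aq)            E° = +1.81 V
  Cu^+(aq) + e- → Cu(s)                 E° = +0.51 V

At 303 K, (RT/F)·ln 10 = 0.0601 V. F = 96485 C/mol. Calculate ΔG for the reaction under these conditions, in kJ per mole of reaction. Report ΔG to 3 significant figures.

−149 kJ/mol

E°cell = +1.81 − (+0.51) = +1.30 V; the balanced reaction transfers n = 1 electron.
Q = ([Co^2+(aq)]·[Cu^+(aq)]) / [Co^3+(aq)] = 8.57×10^−5, so log Q = −4.067 and E = +1.30 − (0.0601/1)(−4.067) = +1.5444 V.
Finally ΔG = −nFE = −(1)(96485 C/mol)(+1.5444 V) = −149 kJ/mol.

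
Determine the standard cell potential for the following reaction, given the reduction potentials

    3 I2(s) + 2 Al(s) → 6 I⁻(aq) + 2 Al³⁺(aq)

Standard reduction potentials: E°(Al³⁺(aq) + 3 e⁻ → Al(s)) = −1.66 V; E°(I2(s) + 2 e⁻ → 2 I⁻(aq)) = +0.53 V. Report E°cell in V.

I2(s) gains electrons, so the I₂/I⁻ couple is the cathode; the Al³⁺/Al couple is the anode.
E°cell = E°(cathode) − E°(anode) = +0.53 − (−1.66) = +2.19 V.

+2.19 V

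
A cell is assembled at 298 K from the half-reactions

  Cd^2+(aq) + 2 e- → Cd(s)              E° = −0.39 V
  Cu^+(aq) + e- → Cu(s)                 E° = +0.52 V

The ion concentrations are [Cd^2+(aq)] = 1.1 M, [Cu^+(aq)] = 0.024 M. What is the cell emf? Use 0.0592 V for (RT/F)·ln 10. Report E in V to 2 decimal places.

+0.81 V

The Cu⁺/Cu couple has the more positive E°, so it is the cathode; Cd²⁺/Cd is the anode.
The standard potential is +0.52 − (−0.39) = +0.91 V and the balanced reaction transfers n = 2 electrons.
For the overall reaction 2 Cu^+(aq) + Cd(s) → 2 Cu(s) + Cd^2+(aq), Q = [Cd^2+(aq)] / [Cu^+(aq)]^2 = 1.91×10^3, giving log Q = 3.281.
E = E° − (0.0592/n)·log Q = +0.91 − (0.0592/2)(3.281) = +0.81 V.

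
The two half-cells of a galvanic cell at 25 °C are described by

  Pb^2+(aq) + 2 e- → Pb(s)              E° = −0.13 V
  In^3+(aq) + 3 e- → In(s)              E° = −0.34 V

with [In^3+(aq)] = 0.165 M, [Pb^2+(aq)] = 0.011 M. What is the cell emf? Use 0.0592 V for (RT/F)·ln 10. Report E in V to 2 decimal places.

Pb²⁺/Pb is reduced (cathode, E° = −0.13 V) and In³⁺/In is oxidized (anode).
E°cell = −0.13 − (−0.34) = +0.21 V, with n = 6 electrons transferred.
The balanced reaction is 3 Pb^2+(aq) + 2 In(s) → 3 Pb(s) + 2 In^3+(aq), so Q = [In^3+(aq)]^2 / [Pb^2+(aq)]^3 = 2.05×10^4 and log Q = 4.311.
Applying E = E° − (RT ln10/nF)·log Q gives +0.21 − (0.0592/6)(4.311) = +0.17 V.

+0.17 V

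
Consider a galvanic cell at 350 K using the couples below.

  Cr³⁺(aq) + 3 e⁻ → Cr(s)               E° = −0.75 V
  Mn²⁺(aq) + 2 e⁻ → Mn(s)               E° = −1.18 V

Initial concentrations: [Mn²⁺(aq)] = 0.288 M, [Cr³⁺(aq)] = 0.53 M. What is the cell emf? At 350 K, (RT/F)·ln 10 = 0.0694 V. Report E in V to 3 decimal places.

The Cr³⁺/Cr couple has the more positive E°, so it is the cathode; Mn²⁺/Mn is the anode.
E°cell = E°cat − E°an = −0.75 − (−1.18) = +0.43 V; n = 6.
Balancing gives 2 Cr³⁺(aq) + 3 Mn(s) → 2 Cr(s) + 3 Mn²⁺(aq); hence Q = [Mn²⁺(aq)]^3 / [Cr³⁺(aq)]^2 = 0.085 (log Q = −1.070).
E = E° − (0.0694/n)·log Q = +0.43 − (0.0694/6)(−1.070) = +0.442 V.

+0.442 V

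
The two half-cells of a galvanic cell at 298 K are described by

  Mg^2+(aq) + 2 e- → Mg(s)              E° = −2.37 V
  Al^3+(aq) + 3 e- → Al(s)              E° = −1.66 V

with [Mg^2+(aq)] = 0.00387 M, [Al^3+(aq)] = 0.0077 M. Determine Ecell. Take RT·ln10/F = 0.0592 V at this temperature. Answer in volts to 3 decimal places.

+0.740 V

Al³⁺/Al is reduced (cathode, E° = −1.66 V) and Mg²⁺/Mg is oxidized (anode).
E°cell = E°cat − E°an = −1.66 − (−2.37) = +0.71 V; n = 6.
Balancing gives 2 Al^3+(aq) + 3 Mg(s) → 2 Al(s) + 3 Mg^2+(aq); hence Q = [Mg^2+(aq)]^3 / [Al^3+(aq)]^2 = 0.000978 (log Q = −3.010).
By the Nernst equation, E = +0.71 − (0.0592/6)·(−3.010) = +0.740 V.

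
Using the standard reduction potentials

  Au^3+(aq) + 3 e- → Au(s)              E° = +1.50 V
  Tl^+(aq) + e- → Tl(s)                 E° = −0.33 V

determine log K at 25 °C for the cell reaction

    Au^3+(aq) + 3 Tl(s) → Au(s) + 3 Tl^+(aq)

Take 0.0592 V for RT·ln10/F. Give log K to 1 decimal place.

log K = 92.7

The Au³⁺/Au couple is reduced (cathode); E°cell = +1.50 − (−0.33) = +1.83 V with n = 3.
At equilibrium E = 0, so log K = nE°cell / 0.0592 = (3)(+1.83) / 0.0592 = 92.7.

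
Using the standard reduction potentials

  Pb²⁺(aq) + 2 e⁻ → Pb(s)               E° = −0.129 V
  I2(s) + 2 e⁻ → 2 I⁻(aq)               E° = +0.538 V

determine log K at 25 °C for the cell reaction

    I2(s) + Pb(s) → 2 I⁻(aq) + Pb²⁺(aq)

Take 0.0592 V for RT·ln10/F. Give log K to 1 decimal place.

The I₂/I⁻ couple is reduced (cathode); E°cell = +0.538 − (−0.129) = +0.667 V with n = 2.
At equilibrium E = 0, so log K = nE°cell / 0.0592 = (2)(+0.667) / 0.0592 = 22.5.

log K = 22.5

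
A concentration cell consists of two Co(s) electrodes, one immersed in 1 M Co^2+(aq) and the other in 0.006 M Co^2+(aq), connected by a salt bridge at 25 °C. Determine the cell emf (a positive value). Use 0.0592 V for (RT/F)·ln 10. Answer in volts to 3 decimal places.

0.066 V

For a concentration cell E°cell = 0, since both electrodes use the same couple.
The compartment with the higher Co^2+(aq) concentration (1 M) acts as the cathode; ions are reduced there and produced at the dilute (0.006 M) anode.
With n = 2, Ecell = −(0.0592/2)·log([dilute]/[conc]) = −(0.0592/2)·log(0.006/1) = +0.066 V.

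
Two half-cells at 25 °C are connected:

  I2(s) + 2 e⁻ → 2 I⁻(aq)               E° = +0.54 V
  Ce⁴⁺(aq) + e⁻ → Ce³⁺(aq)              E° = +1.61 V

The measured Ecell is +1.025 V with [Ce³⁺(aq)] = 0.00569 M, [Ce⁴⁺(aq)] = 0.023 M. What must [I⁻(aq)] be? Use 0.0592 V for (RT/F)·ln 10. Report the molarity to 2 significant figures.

With Ce⁴⁺/Ce³⁺ at the cathode and I₂/I⁻ at the anode, E°cell = +1.61 − (+0.54) = +1.07 V (n = 2).
Since E = E° − (0.0592/n)·log Q, log Q = n(E° − E)/0.0592 = 1.520.
Balancing electrons gives 2 Ce⁴⁺(aq) + 2 I⁻(aq) → 2 Ce³⁺(aq) + I2(s); thus Q = [Ce³⁺(aq)]^2 / ([Ce⁴⁺(aq)]^2·[I⁻(aq)]^2).
Isolating [I⁻(aq)] in Q = 10^{1.520} yields log [I⁻(aq)] = −1.367, i.e. 0.043 M.

0.043 M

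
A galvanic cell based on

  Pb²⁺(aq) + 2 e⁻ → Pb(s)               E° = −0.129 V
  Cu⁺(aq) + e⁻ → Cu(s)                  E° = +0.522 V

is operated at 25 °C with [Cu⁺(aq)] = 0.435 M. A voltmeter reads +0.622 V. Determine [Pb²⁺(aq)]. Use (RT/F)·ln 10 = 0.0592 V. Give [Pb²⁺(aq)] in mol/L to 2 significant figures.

1.8 M

Cu⁺/Cu is the cathode (higher E°); E°cell = +0.522 − (−0.129) = +0.651 V with n = 2.
Rearranging E = E° − (0.0592/n)·log Q gives log Q = 2(+0.651 − (+0.622))/0.0592 = 0.980.
The balanced reaction is 2 Cu⁺(aq) + Pb(s) → 2 Cu(s) + Pb²⁺(aq), so Q = [Pb²⁺(aq)] / [Cu⁺(aq)]^2.
Substituting the known concentrations and solving, log [Pb²⁺(aq)] = 0.257 and [Pb²⁺(aq)] = 1.8 M.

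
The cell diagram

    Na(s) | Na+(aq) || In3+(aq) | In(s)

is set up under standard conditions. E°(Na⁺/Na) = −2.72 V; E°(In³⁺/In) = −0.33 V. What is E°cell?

+2.39 V

By convention the left-hand electrode in cell notation is the anode (oxidation) and the right-hand electrode is the cathode (reduction).
E°cell = E°(right) − E°(left) = −0.33 − (−2.72) = +2.39 V.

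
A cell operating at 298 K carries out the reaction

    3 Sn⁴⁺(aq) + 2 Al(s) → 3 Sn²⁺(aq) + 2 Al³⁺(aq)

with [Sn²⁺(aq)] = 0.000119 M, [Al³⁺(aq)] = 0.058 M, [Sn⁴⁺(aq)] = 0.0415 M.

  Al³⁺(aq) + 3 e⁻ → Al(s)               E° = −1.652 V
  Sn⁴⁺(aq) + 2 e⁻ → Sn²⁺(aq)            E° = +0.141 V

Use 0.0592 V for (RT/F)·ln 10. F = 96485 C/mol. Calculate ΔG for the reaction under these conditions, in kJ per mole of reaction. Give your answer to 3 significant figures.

−1100 kJ/mol

E°cell = +0.141 − (−1.652) = +1.793 V; the balanced reaction transfers n = 6 electrons.
The reaction quotient is ([Sn²⁺(aq)]^3·[Al³⁺(aq)]^2) / [Sn⁴⁺(aq)]^3 = 7.93×10^−11; by Nernst, E = +1.793 − (0.0592/6)(−10.101) = +1.8927 V.
Finally ΔG = −nFE = −(6)(96485 C/mol)(+1.8927 V) = −1100 kJ/mol.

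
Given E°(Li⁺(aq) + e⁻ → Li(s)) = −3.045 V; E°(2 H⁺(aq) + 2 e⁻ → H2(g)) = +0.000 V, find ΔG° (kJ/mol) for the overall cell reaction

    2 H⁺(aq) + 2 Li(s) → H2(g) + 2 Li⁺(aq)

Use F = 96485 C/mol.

In the reaction as written H⁺(aq) is reduced, so the 2H⁺/H₂ couple is the cathode and Li⁺/Li is the anode.
E°cell = +0.000 − (−3.045) = +3.045 V; balancing electrons gives n = 2.
ΔG° = −nFE°cell = −(2)(96485)(+3.045) J/mol = −588 kJ/mol.

−588 kJ/mol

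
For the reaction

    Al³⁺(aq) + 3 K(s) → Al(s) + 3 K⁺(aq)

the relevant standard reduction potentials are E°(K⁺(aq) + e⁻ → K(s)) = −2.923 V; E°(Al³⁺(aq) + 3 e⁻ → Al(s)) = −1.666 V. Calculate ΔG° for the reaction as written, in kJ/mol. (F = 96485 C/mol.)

In the reaction as written Al³⁺(aq) is reduced, so the Al³⁺/Al couple is the cathode and K⁺/K is the anode.
E°cell = −1.666 − (−2.923) = +1.257 V; balancing electrons gives n = 3.
ΔG° = −nFE°cell = −(3)(96485)(+1.257) J/mol = −364 kJ/mol.

−364 kJ/mol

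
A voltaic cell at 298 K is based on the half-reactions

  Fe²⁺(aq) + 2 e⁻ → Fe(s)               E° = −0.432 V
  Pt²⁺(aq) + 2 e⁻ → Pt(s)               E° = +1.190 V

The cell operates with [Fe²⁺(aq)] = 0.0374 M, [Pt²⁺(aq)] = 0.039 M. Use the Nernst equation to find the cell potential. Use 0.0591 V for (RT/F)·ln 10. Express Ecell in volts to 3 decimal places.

Pt²⁺/Pt is reduced (cathode, E° = +1.190 V) and Fe²⁺/Fe is oxidized (anode).
The standard potential is +1.190 − (−0.432) = +1.622 V and the balanced reaction transfers n = 2 electrons.
For the overall reaction Pt²⁺(aq) + Fe(s) → Pt(s) + Fe²⁺(aq), Q = [Fe²⁺(aq)] / [Pt²⁺(aq)] = 0.959, giving log Q = −0.018.
By the Nernst equation, E = +1.622 − (0.0591/2)·(−0.018) = +1.623 V.

+1.623 V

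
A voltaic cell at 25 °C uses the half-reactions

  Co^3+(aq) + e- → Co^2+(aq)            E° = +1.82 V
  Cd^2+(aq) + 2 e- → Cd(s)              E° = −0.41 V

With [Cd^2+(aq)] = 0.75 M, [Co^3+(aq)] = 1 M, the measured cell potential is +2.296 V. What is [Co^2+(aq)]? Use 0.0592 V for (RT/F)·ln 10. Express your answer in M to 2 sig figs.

0.089 M

The Co³⁺/Co²⁺ couple has the larger reduction potential, so it is the cathode: E°cell = +1.82 − (−0.41) = +2.23 V and n = 2.
From the Nernst equation, log Q = n(E° − E)/0.0592 = 2·(+2.23 − (+2.296))/0.0592 = −2.230.
The balanced reaction is 2 Co^3+(aq) + Cd(s) → 2 Co^2+(aq) + Cd^2+(aq), so Q = ([Co^2+(aq)]^2·[Cd^2+(aq)]) / [Co^3+(aq)]^2.
Isolating [Co^2+(aq)] in Q = 10^{−2.230} yields log [Co^2+(aq)] = −1.053, i.e. 0.089 M.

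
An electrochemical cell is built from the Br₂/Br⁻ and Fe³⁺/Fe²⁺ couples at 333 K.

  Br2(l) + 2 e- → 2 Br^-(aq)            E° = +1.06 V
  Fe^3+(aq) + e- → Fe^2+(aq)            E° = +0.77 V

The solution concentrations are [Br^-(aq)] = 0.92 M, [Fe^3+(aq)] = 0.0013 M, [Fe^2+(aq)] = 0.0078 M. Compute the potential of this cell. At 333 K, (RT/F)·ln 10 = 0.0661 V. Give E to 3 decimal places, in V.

+0.344 V

Since E°(Br₂/Br⁻) > E°(Fe³⁺/Fe²⁺), Br₂/Br⁻ serves as the cathode.
E°cell = E°cat − E°an = +1.06 − (+0.77) = +0.29 V; n = 2.
For the overall reaction Br2(l) + 2 Fe^2+(aq) → 2 Br^-(aq) + 2 Fe^3+(aq), Q = ([Br^-(aq)]^2·[Fe^3+(aq)]^2) / [Fe^2+(aq)]^2 = 0.0235, giving log Q = −1.629.
By the Nernst equation, E = +0.29 − (0.0661/2)·(−1.629) = +0.344 V.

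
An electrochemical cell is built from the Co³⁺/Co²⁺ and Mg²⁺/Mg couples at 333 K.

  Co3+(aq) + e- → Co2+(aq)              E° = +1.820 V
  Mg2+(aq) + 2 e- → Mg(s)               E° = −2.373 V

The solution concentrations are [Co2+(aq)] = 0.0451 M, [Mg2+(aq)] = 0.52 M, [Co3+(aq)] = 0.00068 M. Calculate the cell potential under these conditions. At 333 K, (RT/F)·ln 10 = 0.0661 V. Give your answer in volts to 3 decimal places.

+4.082 V

Co³⁺/Co²⁺ is reduced (cathode, E° = +1.820 V) and Mg²⁺/Mg is oxidized (anode).
E°cell = +1.820 − (−2.373) = +4.193 V, with n = 2 electrons transferred.
Balancing gives 2 Co3+(aq) + Mg(s) → 2 Co2+(aq) + Mg2+(aq); hence Q = ([Co2+(aq)]^2·[Mg2+(aq)]) / [Co3+(aq)]^2 = 2.29×10^3 (log Q = 3.359).
By the Nernst equation, E = +4.193 − (0.0661/2)·(3.359) = +4.082 V.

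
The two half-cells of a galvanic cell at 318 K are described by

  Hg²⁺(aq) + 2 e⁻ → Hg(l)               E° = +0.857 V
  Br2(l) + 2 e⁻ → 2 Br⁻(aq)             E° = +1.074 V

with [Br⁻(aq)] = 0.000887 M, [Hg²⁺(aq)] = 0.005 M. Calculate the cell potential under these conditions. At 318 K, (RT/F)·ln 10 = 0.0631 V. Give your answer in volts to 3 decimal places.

Since E°(Br₂/Br⁻) > E°(Hg²⁺/Hg), Br₂/Br⁻ serves as the cathode.
E°cell = +1.074 − (+0.857) = +0.217 V, with n = 2 electrons transferred.
Balancing gives Br2(l) + Hg(l) → 2 Br⁻(aq) + Hg²⁺(aq); hence Q = [Br⁻(aq)]^2·[Hg²⁺(aq)] = 3.93×10^−9 (log Q = −8.405).
Applying E = E° − (RT ln10/nF)·log Q gives +0.217 − (0.0631/2)(−8.405) = +0.482 V.

+0.482 V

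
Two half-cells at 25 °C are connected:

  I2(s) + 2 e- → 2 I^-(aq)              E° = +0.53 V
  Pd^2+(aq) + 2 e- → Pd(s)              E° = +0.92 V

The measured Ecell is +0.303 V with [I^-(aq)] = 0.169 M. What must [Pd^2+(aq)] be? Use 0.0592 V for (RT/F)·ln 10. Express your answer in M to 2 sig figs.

The Pd²⁺/Pd couple has the larger reduction potential, so it is the cathode: E°cell = +0.92 − (+0.53) = +0.39 V and n = 2.
Rearranging E = E° − (0.0592/n)·log Q gives log Q = 2(+0.39 − (+0.303))/0.0592 = 2.939.
Balancing electrons gives Pd^2+(aq) + 2 I^-(aq) → Pd(s) + I2(s); thus Q = 1 / ([Pd^2+(aq)]·[I^-(aq)]^2).
Substituting the known concentrations and solving, log [Pd^2+(aq)] = −1.395 and [Pd^2+(aq)] = 0.040 M.

0.040 M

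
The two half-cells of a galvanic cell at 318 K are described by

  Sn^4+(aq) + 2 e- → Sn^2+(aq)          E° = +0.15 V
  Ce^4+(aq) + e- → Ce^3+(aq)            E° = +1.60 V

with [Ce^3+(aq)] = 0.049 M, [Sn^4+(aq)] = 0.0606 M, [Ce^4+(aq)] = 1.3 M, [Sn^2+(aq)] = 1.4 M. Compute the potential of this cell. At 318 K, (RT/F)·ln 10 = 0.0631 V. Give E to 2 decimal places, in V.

The Ce⁴⁺/Ce³⁺ couple has the more positive E°, so it is the cathode; Sn⁴⁺/Sn²⁺ is the anode.
E°cell = +1.60 − (+0.15) = +1.45 V, with n = 2 electrons transferred.
For the overall reaction 2 Ce^4+(aq) + Sn^2+(aq) → 2 Ce^3+(aq) + Sn^4+(aq), Q = ([Ce^3+(aq)]^2·[Sn^4+(aq)]) / ([Ce^4+(aq)]^2·[Sn^2+(aq)]) = 6.15×10^−5, giving log Q = −4.211.
E = E° − (0.0631/n)·log Q = +1.45 − (0.0631/2)(−4.211) = +1.58 V.

+1.58 V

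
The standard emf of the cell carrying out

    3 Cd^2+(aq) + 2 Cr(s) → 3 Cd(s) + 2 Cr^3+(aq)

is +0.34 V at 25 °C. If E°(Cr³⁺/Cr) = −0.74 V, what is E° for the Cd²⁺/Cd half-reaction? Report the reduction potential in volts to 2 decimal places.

In the reaction as written the Cd²⁺/Cd couple is reduced (cathode) and Cr³⁺/Cr is oxidized (anode), so E°cell = E°(Cd²⁺/Cd) − E°(Cr³⁺/Cr).
E°(Cd²⁺/Cd) = E°cell + E°(anode) = +0.34 + (−0.74) = −0.40 V.

−0.40 V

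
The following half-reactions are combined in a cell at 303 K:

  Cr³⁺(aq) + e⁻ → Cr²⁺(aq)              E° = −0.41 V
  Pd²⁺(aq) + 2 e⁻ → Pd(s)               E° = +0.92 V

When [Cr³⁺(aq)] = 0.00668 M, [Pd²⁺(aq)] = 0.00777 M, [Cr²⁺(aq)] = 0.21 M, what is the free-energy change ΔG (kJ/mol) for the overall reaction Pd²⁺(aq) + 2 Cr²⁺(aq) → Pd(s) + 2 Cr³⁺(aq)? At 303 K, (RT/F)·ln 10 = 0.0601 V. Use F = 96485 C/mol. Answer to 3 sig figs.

The standard cell potential is +0.92 − (−0.41) = +1.33 V, with n = 2 electrons in the balanced equation.
Q = [Cr³⁺(aq)]^2 / ([Pd²⁺(aq)]·[Cr²⁺(aq)]^2) = 0.13, so log Q = −0.885 and E = +1.33 − (0.0601/2)(−0.885) = +1.3566 V.
Then ΔG = −nFE = −2 × 96485 × +1.3566 J/mol = −262 kJ/mol.

−262 kJ/mol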